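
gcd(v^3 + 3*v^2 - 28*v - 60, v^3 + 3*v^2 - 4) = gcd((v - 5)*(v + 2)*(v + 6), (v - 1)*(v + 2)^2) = v + 2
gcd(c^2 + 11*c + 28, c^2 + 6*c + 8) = c + 4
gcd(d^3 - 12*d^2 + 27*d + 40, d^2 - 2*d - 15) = d - 5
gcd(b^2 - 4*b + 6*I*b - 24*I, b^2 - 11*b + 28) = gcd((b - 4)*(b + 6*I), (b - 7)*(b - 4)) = b - 4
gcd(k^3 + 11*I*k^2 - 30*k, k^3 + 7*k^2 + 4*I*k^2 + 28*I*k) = k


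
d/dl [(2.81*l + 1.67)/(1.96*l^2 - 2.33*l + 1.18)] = (-5.5076*l^2 - 6.5464*l + 7.2069)/(3.8416*l^4 - 9.1336*l^3 + 10.0545*l^2 - 5.4988*l + 1.3924)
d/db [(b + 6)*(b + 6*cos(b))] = b - (b + 6)*(6*sin(b) - 1) + 6*cos(b)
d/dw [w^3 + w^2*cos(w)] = w*(-w*sin(w) + 3*w + 2*cos(w))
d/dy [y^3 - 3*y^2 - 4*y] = 3*y^2 - 6*y - 4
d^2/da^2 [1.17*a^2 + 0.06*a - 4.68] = 2.34000000000000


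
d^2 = d^2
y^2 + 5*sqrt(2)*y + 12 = (y + 2*sqrt(2))*(y + 3*sqrt(2))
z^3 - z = z*(z - 1)*(z + 1)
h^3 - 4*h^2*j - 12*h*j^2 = h*(h - 6*j)*(h + 2*j)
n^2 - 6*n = n*(n - 6)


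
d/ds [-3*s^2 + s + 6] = 1 - 6*s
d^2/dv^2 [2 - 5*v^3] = -30*v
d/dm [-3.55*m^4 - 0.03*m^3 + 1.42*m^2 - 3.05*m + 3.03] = -14.2*m^3 - 0.09*m^2 + 2.84*m - 3.05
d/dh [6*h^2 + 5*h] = 12*h + 5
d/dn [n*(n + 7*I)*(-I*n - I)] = -3*I*n^2 + 2*n*(7 - I) + 7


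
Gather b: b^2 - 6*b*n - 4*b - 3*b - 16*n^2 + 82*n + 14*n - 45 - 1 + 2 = b^2 + b*(-6*n - 7) - 16*n^2 + 96*n - 44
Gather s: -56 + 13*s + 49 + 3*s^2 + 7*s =3*s^2 + 20*s - 7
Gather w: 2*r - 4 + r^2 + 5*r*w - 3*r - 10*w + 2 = r^2 - r + w*(5*r - 10) - 2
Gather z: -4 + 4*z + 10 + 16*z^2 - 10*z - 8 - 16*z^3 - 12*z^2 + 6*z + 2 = -16*z^3 + 4*z^2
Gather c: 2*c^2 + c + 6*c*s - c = 2*c^2 + 6*c*s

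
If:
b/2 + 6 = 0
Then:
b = -12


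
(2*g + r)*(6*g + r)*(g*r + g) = 12*g^3*r + 12*g^3 + 8*g^2*r^2 + 8*g^2*r + g*r^3 + g*r^2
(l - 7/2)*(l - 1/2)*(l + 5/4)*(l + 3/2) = l^4 - 5*l^3/4 - 59*l^2/8 - 43*l/16 + 105/32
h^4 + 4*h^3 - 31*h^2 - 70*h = h*(h - 5)*(h + 2)*(h + 7)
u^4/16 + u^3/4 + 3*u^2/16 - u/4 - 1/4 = (u/4 + 1/2)^2*(u - 1)*(u + 1)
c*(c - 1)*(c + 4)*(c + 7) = c^4 + 10*c^3 + 17*c^2 - 28*c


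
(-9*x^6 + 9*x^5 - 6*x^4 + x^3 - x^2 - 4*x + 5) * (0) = 0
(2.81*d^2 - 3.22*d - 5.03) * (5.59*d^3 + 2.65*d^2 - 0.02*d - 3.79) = 15.7079*d^5 - 10.5533*d^4 - 36.7069*d^3 - 23.915*d^2 + 12.3044*d + 19.0637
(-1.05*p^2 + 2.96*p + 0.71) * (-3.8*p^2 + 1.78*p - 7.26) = 3.99*p^4 - 13.117*p^3 + 10.1938*p^2 - 20.2258*p - 5.1546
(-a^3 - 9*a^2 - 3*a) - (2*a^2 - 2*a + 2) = -a^3 - 11*a^2 - a - 2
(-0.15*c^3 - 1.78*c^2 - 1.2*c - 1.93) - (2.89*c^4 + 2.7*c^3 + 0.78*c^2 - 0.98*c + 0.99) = -2.89*c^4 - 2.85*c^3 - 2.56*c^2 - 0.22*c - 2.92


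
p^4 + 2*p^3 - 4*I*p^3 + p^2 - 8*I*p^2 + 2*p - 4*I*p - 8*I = (p + 2)*(p - 4*I)*(p - I)*(p + I)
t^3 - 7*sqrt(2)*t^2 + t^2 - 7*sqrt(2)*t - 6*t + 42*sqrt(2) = (t - 2)*(t + 3)*(t - 7*sqrt(2))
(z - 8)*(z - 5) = z^2 - 13*z + 40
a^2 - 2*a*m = a*(a - 2*m)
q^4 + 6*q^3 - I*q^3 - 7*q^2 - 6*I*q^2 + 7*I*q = q*(q - 1)*(q + 7)*(q - I)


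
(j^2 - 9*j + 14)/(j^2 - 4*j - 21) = (j - 2)/(j + 3)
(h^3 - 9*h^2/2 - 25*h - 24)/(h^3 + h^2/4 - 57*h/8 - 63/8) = 4*(h^2 - 6*h - 16)/(4*h^2 - 5*h - 21)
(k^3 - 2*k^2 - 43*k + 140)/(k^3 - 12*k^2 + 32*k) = (k^2 + 2*k - 35)/(k*(k - 8))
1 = 1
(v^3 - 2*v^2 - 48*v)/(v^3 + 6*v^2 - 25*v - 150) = v*(v - 8)/(v^2 - 25)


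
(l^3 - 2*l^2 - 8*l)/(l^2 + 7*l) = (l^2 - 2*l - 8)/(l + 7)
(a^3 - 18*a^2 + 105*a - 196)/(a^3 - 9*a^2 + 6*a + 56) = (a - 7)/(a + 2)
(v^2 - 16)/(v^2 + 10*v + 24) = (v - 4)/(v + 6)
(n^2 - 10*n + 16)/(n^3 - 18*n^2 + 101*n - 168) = (n - 2)/(n^2 - 10*n + 21)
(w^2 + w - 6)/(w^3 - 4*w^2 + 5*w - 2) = (w + 3)/(w^2 - 2*w + 1)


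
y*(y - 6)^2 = y^3 - 12*y^2 + 36*y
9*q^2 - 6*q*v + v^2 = (-3*q + v)^2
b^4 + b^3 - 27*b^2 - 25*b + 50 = (b - 5)*(b - 1)*(b + 2)*(b + 5)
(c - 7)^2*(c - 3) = c^3 - 17*c^2 + 91*c - 147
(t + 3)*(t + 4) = t^2 + 7*t + 12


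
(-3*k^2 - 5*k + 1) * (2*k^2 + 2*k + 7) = -6*k^4 - 16*k^3 - 29*k^2 - 33*k + 7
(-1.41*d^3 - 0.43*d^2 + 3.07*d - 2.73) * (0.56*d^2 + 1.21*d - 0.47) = -0.7896*d^5 - 1.9469*d^4 + 1.8616*d^3 + 2.388*d^2 - 4.7462*d + 1.2831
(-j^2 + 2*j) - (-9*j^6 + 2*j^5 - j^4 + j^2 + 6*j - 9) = 9*j^6 - 2*j^5 + j^4 - 2*j^2 - 4*j + 9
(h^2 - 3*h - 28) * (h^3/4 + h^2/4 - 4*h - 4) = h^5/4 - h^4/2 - 47*h^3/4 + h^2 + 124*h + 112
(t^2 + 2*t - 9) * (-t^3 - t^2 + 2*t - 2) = -t^5 - 3*t^4 + 9*t^3 + 11*t^2 - 22*t + 18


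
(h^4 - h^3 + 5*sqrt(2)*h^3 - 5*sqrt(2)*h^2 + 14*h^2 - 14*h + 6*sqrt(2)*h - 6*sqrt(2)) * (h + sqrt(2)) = h^5 - h^4 + 6*sqrt(2)*h^4 - 6*sqrt(2)*h^3 + 24*h^3 - 24*h^2 + 20*sqrt(2)*h^2 - 20*sqrt(2)*h + 12*h - 12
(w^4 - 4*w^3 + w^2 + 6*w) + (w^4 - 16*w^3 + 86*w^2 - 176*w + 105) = 2*w^4 - 20*w^3 + 87*w^2 - 170*w + 105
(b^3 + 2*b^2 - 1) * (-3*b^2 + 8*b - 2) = -3*b^5 + 2*b^4 + 14*b^3 - b^2 - 8*b + 2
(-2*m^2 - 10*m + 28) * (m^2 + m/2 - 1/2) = -2*m^4 - 11*m^3 + 24*m^2 + 19*m - 14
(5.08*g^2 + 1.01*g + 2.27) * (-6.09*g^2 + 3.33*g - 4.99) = -30.9372*g^4 + 10.7655*g^3 - 35.8102*g^2 + 2.5192*g - 11.3273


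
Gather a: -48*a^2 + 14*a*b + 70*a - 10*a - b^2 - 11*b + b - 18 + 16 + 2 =-48*a^2 + a*(14*b + 60) - b^2 - 10*b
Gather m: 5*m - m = 4*m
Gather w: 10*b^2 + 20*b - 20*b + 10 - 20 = 10*b^2 - 10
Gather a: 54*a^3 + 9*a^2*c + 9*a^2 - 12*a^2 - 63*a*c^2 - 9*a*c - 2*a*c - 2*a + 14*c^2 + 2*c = 54*a^3 + a^2*(9*c - 3) + a*(-63*c^2 - 11*c - 2) + 14*c^2 + 2*c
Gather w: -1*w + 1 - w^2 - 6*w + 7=-w^2 - 7*w + 8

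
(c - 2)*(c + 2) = c^2 - 4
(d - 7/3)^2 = d^2 - 14*d/3 + 49/9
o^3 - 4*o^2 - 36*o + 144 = (o - 6)*(o - 4)*(o + 6)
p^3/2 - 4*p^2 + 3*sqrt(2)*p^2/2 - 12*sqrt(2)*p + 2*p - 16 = (p/2 + sqrt(2))*(p - 8)*(p + sqrt(2))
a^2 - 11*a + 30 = (a - 6)*(a - 5)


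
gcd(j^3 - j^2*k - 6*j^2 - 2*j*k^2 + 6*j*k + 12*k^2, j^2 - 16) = 1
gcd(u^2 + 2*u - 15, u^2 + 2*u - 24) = 1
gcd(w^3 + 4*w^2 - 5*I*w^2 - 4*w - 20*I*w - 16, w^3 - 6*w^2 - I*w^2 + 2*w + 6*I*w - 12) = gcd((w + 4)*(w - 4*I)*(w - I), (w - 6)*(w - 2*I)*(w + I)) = 1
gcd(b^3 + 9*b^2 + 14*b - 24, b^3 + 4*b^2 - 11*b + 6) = b^2 + 5*b - 6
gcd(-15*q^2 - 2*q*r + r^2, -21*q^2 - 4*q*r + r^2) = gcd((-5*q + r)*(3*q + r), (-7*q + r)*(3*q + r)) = 3*q + r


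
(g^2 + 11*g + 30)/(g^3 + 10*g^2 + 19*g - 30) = 1/(g - 1)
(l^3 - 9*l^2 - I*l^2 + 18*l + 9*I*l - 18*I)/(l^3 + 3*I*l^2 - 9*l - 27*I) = (l^2 - l*(6 + I) + 6*I)/(l^2 + 3*l*(1 + I) + 9*I)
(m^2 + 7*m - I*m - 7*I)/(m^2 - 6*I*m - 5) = (m + 7)/(m - 5*I)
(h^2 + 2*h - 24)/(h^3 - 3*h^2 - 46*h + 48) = (h - 4)/(h^2 - 9*h + 8)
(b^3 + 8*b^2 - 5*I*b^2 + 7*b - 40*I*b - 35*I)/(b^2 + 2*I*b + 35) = (b^2 + 8*b + 7)/(b + 7*I)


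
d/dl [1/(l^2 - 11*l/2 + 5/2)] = 2*(11 - 4*l)/(2*l^2 - 11*l + 5)^2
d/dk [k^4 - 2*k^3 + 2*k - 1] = 4*k^3 - 6*k^2 + 2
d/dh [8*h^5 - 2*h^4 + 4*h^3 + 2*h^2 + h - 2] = 40*h^4 - 8*h^3 + 12*h^2 + 4*h + 1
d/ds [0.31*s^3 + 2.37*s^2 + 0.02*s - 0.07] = 0.93*s^2 + 4.74*s + 0.02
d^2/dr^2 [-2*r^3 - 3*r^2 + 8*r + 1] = -12*r - 6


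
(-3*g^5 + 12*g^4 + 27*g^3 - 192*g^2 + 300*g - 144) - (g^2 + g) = -3*g^5 + 12*g^4 + 27*g^3 - 193*g^2 + 299*g - 144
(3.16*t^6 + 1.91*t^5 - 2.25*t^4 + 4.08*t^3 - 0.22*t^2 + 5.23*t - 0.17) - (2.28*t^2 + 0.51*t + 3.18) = 3.16*t^6 + 1.91*t^5 - 2.25*t^4 + 4.08*t^3 - 2.5*t^2 + 4.72*t - 3.35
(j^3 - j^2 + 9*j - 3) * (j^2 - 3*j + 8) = j^5 - 4*j^4 + 20*j^3 - 38*j^2 + 81*j - 24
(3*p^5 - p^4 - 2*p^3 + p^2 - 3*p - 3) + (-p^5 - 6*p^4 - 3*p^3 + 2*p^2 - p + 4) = 2*p^5 - 7*p^4 - 5*p^3 + 3*p^2 - 4*p + 1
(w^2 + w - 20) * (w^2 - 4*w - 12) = w^4 - 3*w^3 - 36*w^2 + 68*w + 240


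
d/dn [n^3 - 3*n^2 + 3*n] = 3*n^2 - 6*n + 3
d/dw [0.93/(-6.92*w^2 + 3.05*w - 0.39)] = (12.8712*w - 2.8365)/(6.92*w^2 - 3.05*w + 0.39)^2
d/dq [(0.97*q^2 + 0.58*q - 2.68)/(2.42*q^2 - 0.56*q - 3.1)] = (-1.9468*q^2 + 6.9572*q - 3.2988)/(5.8564*q^4 - 2.7104*q^3 - 14.6904*q^2 + 3.472*q + 9.61)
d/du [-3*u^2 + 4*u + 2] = 4 - 6*u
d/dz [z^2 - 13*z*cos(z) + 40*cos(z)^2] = 13*z*sin(z) + 2*z - 40*sin(2*z) - 13*cos(z)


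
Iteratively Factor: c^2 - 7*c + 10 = (c - 5)*(c - 2)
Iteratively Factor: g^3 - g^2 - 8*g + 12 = (g - 2)*(g^2 + g - 6) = (g - 2)*(g + 3)*(g - 2)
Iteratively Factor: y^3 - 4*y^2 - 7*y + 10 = (y + 2)*(y^2 - 6*y + 5) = (y - 1)*(y + 2)*(y - 5)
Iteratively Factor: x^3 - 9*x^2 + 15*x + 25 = (x + 1)*(x^2 - 10*x + 25) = (x - 5)*(x + 1)*(x - 5)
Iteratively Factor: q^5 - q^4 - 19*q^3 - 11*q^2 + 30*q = (q - 5)*(q^4 + 4*q^3 + q^2 - 6*q) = q*(q - 5)*(q^3 + 4*q^2 + q - 6) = q*(q - 5)*(q + 3)*(q^2 + q - 2) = q*(q - 5)*(q + 2)*(q + 3)*(q - 1)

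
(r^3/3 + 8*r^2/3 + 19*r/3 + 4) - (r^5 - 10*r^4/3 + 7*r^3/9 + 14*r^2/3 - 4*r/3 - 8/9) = -r^5 + 10*r^4/3 - 4*r^3/9 - 2*r^2 + 23*r/3 + 44/9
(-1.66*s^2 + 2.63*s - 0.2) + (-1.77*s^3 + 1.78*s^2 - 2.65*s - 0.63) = -1.77*s^3 + 0.12*s^2 - 0.02*s - 0.83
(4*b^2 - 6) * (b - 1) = 4*b^3 - 4*b^2 - 6*b + 6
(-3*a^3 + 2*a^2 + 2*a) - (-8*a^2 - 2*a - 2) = -3*a^3 + 10*a^2 + 4*a + 2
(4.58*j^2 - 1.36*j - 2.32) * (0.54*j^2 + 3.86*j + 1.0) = 2.4732*j^4 + 16.9444*j^3 - 1.9224*j^2 - 10.3152*j - 2.32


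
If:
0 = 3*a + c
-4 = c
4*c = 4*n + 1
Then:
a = 4/3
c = -4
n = -17/4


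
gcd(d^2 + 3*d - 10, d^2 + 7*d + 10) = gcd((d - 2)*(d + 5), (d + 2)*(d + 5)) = d + 5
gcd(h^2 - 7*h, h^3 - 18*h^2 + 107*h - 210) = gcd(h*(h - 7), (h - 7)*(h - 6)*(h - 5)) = h - 7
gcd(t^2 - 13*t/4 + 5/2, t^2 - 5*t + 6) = t - 2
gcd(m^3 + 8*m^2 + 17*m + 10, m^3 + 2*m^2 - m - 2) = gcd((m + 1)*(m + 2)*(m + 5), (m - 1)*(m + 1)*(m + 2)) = m^2 + 3*m + 2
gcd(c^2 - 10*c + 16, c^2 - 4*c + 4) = c - 2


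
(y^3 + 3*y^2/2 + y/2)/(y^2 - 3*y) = (2*y^2 + 3*y + 1)/(2*(y - 3))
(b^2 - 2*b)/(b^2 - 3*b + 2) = b/(b - 1)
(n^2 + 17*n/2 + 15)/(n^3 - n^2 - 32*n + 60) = (n + 5/2)/(n^2 - 7*n + 10)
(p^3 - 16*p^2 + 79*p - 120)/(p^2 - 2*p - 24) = (-p^3 + 16*p^2 - 79*p + 120)/(-p^2 + 2*p + 24)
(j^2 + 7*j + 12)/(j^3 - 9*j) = (j + 4)/(j*(j - 3))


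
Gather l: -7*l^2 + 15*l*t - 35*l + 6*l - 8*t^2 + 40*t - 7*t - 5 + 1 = -7*l^2 + l*(15*t - 29) - 8*t^2 + 33*t - 4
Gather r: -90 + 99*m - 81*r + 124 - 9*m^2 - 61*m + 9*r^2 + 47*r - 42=-9*m^2 + 38*m + 9*r^2 - 34*r - 8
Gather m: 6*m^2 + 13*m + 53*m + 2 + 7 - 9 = 6*m^2 + 66*m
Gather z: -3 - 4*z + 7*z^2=7*z^2 - 4*z - 3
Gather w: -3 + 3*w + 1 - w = 2*w - 2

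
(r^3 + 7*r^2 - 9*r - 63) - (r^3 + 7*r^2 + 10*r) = -19*r - 63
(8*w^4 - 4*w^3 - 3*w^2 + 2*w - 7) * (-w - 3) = -8*w^5 - 20*w^4 + 15*w^3 + 7*w^2 + w + 21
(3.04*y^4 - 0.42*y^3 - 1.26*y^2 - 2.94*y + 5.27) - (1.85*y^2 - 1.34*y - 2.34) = 3.04*y^4 - 0.42*y^3 - 3.11*y^2 - 1.6*y + 7.61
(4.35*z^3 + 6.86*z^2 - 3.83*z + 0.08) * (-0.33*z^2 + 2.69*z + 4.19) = -1.4355*z^5 + 9.4377*z^4 + 37.9438*z^3 + 18.4143*z^2 - 15.8325*z + 0.3352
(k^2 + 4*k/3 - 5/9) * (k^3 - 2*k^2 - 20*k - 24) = k^5 - 2*k^4/3 - 209*k^3/9 - 446*k^2/9 - 188*k/9 + 40/3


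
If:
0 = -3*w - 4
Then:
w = -4/3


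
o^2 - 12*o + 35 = (o - 7)*(o - 5)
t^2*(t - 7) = t^3 - 7*t^2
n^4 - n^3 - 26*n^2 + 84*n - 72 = (n - 3)*(n - 2)^2*(n + 6)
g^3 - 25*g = g*(g - 5)*(g + 5)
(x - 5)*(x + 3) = x^2 - 2*x - 15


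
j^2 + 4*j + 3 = (j + 1)*(j + 3)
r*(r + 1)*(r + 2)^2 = r^4 + 5*r^3 + 8*r^2 + 4*r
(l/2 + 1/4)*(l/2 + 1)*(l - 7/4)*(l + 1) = l^4/4 + 7*l^3/16 - 21*l^2/32 - 41*l/32 - 7/16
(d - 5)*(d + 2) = d^2 - 3*d - 10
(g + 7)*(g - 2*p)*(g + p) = g^3 - g^2*p + 7*g^2 - 2*g*p^2 - 7*g*p - 14*p^2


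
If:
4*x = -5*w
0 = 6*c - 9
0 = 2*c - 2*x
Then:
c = 3/2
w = -6/5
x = 3/2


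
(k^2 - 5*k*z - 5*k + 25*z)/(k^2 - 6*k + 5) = (k - 5*z)/(k - 1)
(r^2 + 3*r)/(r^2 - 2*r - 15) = r/(r - 5)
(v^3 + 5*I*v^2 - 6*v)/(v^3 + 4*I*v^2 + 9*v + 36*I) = v*(v + 2*I)/(v^2 + I*v + 12)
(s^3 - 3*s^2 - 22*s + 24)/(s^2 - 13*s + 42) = (s^2 + 3*s - 4)/(s - 7)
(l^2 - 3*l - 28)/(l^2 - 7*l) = (l + 4)/l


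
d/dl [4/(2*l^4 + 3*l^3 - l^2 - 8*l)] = 4*(-8*l^3 - 9*l^2 + 2*l + 8)/(l^2*(2*l^3 + 3*l^2 - l - 8)^2)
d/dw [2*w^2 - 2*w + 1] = 4*w - 2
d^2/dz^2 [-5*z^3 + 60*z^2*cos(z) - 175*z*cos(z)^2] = -60*z^2*cos(z) - 240*z*sin(z) + 350*z*cos(2*z) - 30*z + 350*sin(2*z) + 120*cos(z)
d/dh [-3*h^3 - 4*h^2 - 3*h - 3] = -9*h^2 - 8*h - 3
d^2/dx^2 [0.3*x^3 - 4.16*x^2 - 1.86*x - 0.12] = 1.8*x - 8.32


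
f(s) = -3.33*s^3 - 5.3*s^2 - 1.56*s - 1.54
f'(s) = -9.99*s^2 - 10.6*s - 1.56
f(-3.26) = 62.59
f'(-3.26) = -73.17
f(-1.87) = 4.62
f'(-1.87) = -16.67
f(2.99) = -142.60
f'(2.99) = -122.57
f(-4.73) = 239.66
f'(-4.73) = -174.93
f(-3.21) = 59.00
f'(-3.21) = -70.47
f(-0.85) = -2.00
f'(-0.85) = 0.23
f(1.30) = -19.84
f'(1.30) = -32.22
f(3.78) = -263.02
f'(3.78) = -184.37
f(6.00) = -920.98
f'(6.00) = -424.80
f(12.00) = -6537.70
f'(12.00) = -1567.32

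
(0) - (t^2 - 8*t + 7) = -t^2 + 8*t - 7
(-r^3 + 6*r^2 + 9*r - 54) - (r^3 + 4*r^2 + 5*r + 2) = -2*r^3 + 2*r^2 + 4*r - 56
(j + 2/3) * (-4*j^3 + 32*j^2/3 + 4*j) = -4*j^4 + 8*j^3 + 100*j^2/9 + 8*j/3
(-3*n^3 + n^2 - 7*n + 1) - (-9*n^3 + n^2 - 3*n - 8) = 6*n^3 - 4*n + 9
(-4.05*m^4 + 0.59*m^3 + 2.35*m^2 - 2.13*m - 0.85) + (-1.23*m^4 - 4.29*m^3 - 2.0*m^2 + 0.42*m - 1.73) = -5.28*m^4 - 3.7*m^3 + 0.35*m^2 - 1.71*m - 2.58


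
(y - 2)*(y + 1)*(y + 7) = y^3 + 6*y^2 - 9*y - 14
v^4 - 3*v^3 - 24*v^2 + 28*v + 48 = (v - 6)*(v - 2)*(v + 1)*(v + 4)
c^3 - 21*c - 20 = (c - 5)*(c + 1)*(c + 4)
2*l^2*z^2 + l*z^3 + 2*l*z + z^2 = z*(2*l + z)*(l*z + 1)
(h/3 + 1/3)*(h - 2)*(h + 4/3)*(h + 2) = h^4/3 + 7*h^3/9 - 8*h^2/9 - 28*h/9 - 16/9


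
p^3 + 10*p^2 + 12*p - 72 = (p - 2)*(p + 6)^2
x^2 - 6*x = x*(x - 6)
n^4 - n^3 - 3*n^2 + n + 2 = (n - 2)*(n - 1)*(n + 1)^2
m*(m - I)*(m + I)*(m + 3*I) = m^4 + 3*I*m^3 + m^2 + 3*I*m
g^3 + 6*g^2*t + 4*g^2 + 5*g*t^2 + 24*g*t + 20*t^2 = (g + 4)*(g + t)*(g + 5*t)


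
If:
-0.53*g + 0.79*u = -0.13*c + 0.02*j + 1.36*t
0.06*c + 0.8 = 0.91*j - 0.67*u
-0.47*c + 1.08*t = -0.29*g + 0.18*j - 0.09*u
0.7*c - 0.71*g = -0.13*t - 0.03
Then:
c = 1.11576026850685*u - 0.35257365950145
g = 1.14224704229397*u - 0.292927879920636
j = 0.809830347374078*u + 0.855874264208696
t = 0.230486246722502*u + 0.0678674377489518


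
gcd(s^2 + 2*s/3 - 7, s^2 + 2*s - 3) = s + 3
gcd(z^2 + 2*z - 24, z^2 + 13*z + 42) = z + 6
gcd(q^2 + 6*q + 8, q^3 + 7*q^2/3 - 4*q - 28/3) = q + 2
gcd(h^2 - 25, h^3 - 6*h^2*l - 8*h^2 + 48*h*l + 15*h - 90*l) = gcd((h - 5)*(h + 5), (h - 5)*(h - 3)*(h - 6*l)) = h - 5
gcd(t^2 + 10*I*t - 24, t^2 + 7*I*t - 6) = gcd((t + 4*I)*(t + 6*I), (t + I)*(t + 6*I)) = t + 6*I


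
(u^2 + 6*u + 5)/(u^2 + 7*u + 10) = (u + 1)/(u + 2)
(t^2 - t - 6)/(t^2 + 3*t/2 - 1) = 2*(t - 3)/(2*t - 1)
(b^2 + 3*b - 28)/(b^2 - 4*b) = (b + 7)/b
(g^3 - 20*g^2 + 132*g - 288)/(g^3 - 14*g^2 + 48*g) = (g - 6)/g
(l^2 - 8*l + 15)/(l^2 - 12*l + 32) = (l^2 - 8*l + 15)/(l^2 - 12*l + 32)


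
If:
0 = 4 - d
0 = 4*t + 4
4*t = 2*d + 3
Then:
No Solution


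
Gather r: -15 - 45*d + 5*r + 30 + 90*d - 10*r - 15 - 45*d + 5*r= 0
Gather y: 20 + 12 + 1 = 33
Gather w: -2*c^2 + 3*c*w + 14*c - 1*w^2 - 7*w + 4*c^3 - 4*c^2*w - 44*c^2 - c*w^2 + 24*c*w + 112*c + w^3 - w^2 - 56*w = 4*c^3 - 46*c^2 + 126*c + w^3 + w^2*(-c - 2) + w*(-4*c^2 + 27*c - 63)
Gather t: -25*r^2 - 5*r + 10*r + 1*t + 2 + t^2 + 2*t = -25*r^2 + 5*r + t^2 + 3*t + 2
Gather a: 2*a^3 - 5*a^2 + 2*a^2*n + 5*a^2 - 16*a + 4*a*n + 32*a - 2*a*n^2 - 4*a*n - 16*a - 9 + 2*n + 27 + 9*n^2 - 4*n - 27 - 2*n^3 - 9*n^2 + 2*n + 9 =2*a^3 + 2*a^2*n - 2*a*n^2 - 2*n^3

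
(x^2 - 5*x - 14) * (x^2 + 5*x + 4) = x^4 - 35*x^2 - 90*x - 56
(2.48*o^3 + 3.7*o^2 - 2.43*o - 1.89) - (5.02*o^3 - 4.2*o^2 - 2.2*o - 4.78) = -2.54*o^3 + 7.9*o^2 - 0.23*o + 2.89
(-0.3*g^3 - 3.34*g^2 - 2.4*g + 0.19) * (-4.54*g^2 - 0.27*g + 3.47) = 1.362*g^5 + 15.2446*g^4 + 10.7568*g^3 - 11.8044*g^2 - 8.3793*g + 0.6593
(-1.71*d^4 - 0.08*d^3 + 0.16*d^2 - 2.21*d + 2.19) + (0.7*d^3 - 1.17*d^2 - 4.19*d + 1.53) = -1.71*d^4 + 0.62*d^3 - 1.01*d^2 - 6.4*d + 3.72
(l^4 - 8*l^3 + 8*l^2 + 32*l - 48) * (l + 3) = l^5 - 5*l^4 - 16*l^3 + 56*l^2 + 48*l - 144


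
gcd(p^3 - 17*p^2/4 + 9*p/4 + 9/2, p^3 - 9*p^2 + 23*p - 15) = p - 3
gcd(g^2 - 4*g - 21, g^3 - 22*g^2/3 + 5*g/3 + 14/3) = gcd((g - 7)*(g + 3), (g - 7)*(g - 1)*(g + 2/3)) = g - 7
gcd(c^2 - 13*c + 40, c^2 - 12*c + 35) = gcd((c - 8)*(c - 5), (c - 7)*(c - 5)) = c - 5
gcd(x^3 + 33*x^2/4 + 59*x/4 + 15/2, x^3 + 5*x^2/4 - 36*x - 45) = x^2 + 29*x/4 + 15/2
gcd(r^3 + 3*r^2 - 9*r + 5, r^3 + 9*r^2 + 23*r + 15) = r + 5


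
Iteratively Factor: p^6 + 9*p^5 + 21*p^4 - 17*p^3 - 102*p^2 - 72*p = (p + 4)*(p^5 + 5*p^4 + p^3 - 21*p^2 - 18*p) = (p + 1)*(p + 4)*(p^4 + 4*p^3 - 3*p^2 - 18*p) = (p + 1)*(p + 3)*(p + 4)*(p^3 + p^2 - 6*p) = (p + 1)*(p + 3)^2*(p + 4)*(p^2 - 2*p) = p*(p + 1)*(p + 3)^2*(p + 4)*(p - 2)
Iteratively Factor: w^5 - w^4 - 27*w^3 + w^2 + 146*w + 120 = (w - 5)*(w^4 + 4*w^3 - 7*w^2 - 34*w - 24) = (w - 5)*(w - 3)*(w^3 + 7*w^2 + 14*w + 8) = (w - 5)*(w - 3)*(w + 4)*(w^2 + 3*w + 2) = (w - 5)*(w - 3)*(w + 1)*(w + 4)*(w + 2)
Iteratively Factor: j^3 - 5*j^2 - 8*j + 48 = (j - 4)*(j^2 - j - 12) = (j - 4)*(j + 3)*(j - 4)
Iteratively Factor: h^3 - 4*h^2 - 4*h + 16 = (h - 2)*(h^2 - 2*h - 8) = (h - 4)*(h - 2)*(h + 2)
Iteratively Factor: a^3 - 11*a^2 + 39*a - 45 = (a - 5)*(a^2 - 6*a + 9) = (a - 5)*(a - 3)*(a - 3)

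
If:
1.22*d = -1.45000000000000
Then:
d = -1.19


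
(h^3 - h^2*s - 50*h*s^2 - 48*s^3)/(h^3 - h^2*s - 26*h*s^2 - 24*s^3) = (-h^2 + 2*h*s + 48*s^2)/(-h^2 + 2*h*s + 24*s^2)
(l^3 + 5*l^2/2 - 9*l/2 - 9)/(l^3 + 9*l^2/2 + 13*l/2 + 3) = (l^2 + l - 6)/(l^2 + 3*l + 2)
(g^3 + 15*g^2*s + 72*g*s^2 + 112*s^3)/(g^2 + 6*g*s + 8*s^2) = (g^2 + 11*g*s + 28*s^2)/(g + 2*s)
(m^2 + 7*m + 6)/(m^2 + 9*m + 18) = (m + 1)/(m + 3)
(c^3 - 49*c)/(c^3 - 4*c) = (c^2 - 49)/(c^2 - 4)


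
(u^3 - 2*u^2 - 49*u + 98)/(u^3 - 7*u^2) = 1 + 5/u - 14/u^2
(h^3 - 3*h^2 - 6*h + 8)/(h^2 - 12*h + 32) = (h^2 + h - 2)/(h - 8)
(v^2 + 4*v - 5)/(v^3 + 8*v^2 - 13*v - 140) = (v - 1)/(v^2 + 3*v - 28)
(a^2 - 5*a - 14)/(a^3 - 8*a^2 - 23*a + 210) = (a + 2)/(a^2 - a - 30)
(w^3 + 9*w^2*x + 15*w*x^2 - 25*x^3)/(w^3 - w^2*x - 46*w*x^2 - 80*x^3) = (-w^2 - 4*w*x + 5*x^2)/(-w^2 + 6*w*x + 16*x^2)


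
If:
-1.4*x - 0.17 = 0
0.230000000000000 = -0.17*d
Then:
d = -1.35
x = -0.12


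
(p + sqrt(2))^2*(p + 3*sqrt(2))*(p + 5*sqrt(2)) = p^4 + 10*sqrt(2)*p^3 + 64*p^2 + 76*sqrt(2)*p + 60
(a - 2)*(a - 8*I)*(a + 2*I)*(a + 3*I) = a^4 - 2*a^3 - 3*I*a^3 + 34*a^2 + 6*I*a^2 - 68*a + 48*I*a - 96*I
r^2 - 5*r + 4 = (r - 4)*(r - 1)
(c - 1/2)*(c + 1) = c^2 + c/2 - 1/2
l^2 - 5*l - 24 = (l - 8)*(l + 3)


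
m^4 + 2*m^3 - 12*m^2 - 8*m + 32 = (m - 2)^2*(m + 2)*(m + 4)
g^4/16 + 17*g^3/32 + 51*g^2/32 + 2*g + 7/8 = (g/4 + 1/4)*(g/4 + 1/2)*(g + 2)*(g + 7/2)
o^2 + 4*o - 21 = (o - 3)*(o + 7)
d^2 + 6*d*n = d*(d + 6*n)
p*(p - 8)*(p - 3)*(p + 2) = p^4 - 9*p^3 + 2*p^2 + 48*p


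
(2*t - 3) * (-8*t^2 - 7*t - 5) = -16*t^3 + 10*t^2 + 11*t + 15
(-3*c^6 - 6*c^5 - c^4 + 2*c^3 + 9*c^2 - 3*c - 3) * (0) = 0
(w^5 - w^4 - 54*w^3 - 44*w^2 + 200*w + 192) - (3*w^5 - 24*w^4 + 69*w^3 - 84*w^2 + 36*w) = -2*w^5 + 23*w^4 - 123*w^3 + 40*w^2 + 164*w + 192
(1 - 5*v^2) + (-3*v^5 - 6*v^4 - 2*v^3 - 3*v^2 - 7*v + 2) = -3*v^5 - 6*v^4 - 2*v^3 - 8*v^2 - 7*v + 3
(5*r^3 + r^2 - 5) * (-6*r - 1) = -30*r^4 - 11*r^3 - r^2 + 30*r + 5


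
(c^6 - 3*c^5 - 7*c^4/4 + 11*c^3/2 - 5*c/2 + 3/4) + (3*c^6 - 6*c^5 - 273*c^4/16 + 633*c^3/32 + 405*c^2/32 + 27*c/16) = 4*c^6 - 9*c^5 - 301*c^4/16 + 809*c^3/32 + 405*c^2/32 - 13*c/16 + 3/4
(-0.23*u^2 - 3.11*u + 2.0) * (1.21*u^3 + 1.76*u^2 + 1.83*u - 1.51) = -0.2783*u^5 - 4.1679*u^4 - 3.4745*u^3 - 1.824*u^2 + 8.3561*u - 3.02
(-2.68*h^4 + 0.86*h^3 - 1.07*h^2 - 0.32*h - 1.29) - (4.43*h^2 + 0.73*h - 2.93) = -2.68*h^4 + 0.86*h^3 - 5.5*h^2 - 1.05*h + 1.64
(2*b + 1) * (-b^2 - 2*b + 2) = -2*b^3 - 5*b^2 + 2*b + 2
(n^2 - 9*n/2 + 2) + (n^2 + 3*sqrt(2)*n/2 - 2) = 2*n^2 - 9*n/2 + 3*sqrt(2)*n/2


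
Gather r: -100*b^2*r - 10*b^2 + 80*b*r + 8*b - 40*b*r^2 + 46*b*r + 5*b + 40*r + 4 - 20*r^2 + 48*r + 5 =-10*b^2 + 13*b + r^2*(-40*b - 20) + r*(-100*b^2 + 126*b + 88) + 9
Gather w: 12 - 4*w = 12 - 4*w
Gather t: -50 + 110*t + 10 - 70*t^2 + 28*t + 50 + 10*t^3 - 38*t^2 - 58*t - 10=10*t^3 - 108*t^2 + 80*t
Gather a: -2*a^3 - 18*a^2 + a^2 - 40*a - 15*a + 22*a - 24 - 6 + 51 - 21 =-2*a^3 - 17*a^2 - 33*a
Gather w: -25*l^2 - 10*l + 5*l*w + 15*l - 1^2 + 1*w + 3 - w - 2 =-25*l^2 + 5*l*w + 5*l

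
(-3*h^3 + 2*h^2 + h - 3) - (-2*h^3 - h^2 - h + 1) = -h^3 + 3*h^2 + 2*h - 4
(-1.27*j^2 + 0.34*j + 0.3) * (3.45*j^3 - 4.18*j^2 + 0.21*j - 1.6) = -4.3815*j^5 + 6.4816*j^4 - 0.6529*j^3 + 0.8494*j^2 - 0.481*j - 0.48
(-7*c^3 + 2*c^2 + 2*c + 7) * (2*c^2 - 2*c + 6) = -14*c^5 + 18*c^4 - 42*c^3 + 22*c^2 - 2*c + 42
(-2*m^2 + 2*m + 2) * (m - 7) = -2*m^3 + 16*m^2 - 12*m - 14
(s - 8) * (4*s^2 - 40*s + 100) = 4*s^3 - 72*s^2 + 420*s - 800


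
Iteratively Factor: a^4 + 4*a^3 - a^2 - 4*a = (a + 1)*(a^3 + 3*a^2 - 4*a) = a*(a + 1)*(a^2 + 3*a - 4) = a*(a - 1)*(a + 1)*(a + 4)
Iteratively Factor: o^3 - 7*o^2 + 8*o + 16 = (o - 4)*(o^2 - 3*o - 4) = (o - 4)*(o + 1)*(o - 4)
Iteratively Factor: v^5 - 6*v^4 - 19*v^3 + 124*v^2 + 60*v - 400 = (v + 2)*(v^4 - 8*v^3 - 3*v^2 + 130*v - 200) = (v - 5)*(v + 2)*(v^3 - 3*v^2 - 18*v + 40) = (v - 5)*(v + 2)*(v + 4)*(v^2 - 7*v + 10) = (v - 5)*(v - 2)*(v + 2)*(v + 4)*(v - 5)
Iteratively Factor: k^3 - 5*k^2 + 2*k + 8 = (k - 2)*(k^2 - 3*k - 4) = (k - 4)*(k - 2)*(k + 1)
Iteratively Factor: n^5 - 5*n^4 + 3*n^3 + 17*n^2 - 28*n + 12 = (n - 1)*(n^4 - 4*n^3 - n^2 + 16*n - 12) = (n - 1)^2*(n^3 - 3*n^2 - 4*n + 12) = (n - 2)*(n - 1)^2*(n^2 - n - 6) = (n - 2)*(n - 1)^2*(n + 2)*(n - 3)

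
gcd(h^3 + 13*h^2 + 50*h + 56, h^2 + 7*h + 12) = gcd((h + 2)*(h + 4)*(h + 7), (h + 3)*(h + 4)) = h + 4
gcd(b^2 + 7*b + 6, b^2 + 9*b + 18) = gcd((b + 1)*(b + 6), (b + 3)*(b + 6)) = b + 6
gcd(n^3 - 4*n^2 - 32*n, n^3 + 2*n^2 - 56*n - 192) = n^2 - 4*n - 32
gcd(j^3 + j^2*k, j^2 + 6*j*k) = j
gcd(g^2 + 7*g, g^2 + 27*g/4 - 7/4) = g + 7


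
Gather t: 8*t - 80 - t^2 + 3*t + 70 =-t^2 + 11*t - 10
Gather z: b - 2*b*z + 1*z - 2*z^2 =b - 2*z^2 + z*(1 - 2*b)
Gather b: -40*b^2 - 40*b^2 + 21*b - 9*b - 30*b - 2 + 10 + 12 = -80*b^2 - 18*b + 20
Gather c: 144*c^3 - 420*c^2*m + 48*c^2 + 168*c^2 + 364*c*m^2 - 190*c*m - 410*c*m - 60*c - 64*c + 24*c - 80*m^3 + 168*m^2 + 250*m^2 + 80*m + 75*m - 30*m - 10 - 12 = 144*c^3 + c^2*(216 - 420*m) + c*(364*m^2 - 600*m - 100) - 80*m^3 + 418*m^2 + 125*m - 22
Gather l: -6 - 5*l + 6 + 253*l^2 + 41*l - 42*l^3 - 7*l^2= -42*l^3 + 246*l^2 + 36*l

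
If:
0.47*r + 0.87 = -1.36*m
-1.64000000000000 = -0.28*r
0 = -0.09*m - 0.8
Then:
No Solution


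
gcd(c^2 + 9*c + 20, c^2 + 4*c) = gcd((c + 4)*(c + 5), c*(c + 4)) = c + 4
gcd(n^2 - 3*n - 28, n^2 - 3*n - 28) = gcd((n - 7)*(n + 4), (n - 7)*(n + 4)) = n^2 - 3*n - 28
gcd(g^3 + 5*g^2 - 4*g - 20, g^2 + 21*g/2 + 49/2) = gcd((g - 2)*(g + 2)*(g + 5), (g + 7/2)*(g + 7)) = 1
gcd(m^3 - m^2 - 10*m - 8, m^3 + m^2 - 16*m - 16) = m^2 - 3*m - 4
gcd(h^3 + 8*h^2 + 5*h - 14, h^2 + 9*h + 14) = h^2 + 9*h + 14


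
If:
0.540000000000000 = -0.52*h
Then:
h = -1.04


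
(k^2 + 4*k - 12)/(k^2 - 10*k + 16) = (k + 6)/(k - 8)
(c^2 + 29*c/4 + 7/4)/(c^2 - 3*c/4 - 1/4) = (c + 7)/(c - 1)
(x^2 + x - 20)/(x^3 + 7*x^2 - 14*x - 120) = 1/(x + 6)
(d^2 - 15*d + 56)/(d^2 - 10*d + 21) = (d - 8)/(d - 3)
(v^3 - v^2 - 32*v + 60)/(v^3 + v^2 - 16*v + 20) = (v^2 + v - 30)/(v^2 + 3*v - 10)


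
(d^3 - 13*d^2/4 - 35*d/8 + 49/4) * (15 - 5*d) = -5*d^4 + 125*d^3/4 - 215*d^2/8 - 1015*d/8 + 735/4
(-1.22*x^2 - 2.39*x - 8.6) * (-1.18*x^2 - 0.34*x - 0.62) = 1.4396*x^4 + 3.235*x^3 + 11.717*x^2 + 4.4058*x + 5.332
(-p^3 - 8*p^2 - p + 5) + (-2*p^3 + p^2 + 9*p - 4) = -3*p^3 - 7*p^2 + 8*p + 1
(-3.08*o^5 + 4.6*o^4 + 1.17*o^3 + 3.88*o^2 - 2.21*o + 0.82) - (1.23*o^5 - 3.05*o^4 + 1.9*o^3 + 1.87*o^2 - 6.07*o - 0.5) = -4.31*o^5 + 7.65*o^4 - 0.73*o^3 + 2.01*o^2 + 3.86*o + 1.32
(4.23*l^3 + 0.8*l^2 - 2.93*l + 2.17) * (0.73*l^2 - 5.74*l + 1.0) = 3.0879*l^5 - 23.6962*l^4 - 2.5009*l^3 + 19.2023*l^2 - 15.3858*l + 2.17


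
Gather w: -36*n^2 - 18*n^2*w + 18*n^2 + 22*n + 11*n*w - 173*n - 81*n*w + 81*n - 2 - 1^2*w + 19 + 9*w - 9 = -18*n^2 - 70*n + w*(-18*n^2 - 70*n + 8) + 8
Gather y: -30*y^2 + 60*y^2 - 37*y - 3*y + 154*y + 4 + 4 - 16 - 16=30*y^2 + 114*y - 24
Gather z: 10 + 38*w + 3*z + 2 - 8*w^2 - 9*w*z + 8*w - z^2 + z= -8*w^2 + 46*w - z^2 + z*(4 - 9*w) + 12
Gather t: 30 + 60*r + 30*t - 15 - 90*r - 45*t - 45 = -30*r - 15*t - 30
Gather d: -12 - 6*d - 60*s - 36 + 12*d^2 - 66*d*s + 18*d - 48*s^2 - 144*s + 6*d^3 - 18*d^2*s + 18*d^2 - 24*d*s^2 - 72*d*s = 6*d^3 + d^2*(30 - 18*s) + d*(-24*s^2 - 138*s + 12) - 48*s^2 - 204*s - 48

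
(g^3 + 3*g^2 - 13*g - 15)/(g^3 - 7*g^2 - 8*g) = (g^2 + 2*g - 15)/(g*(g - 8))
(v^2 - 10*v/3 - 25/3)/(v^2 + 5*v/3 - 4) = (3*v^2 - 10*v - 25)/(3*v^2 + 5*v - 12)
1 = 1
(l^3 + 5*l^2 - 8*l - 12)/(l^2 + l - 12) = (l^3 + 5*l^2 - 8*l - 12)/(l^2 + l - 12)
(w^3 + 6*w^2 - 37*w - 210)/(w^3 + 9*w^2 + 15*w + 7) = (w^2 - w - 30)/(w^2 + 2*w + 1)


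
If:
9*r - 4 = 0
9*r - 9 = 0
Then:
No Solution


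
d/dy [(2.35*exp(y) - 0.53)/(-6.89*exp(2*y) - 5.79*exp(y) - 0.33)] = (16.1915*exp(2*y) - 7.3034*exp(y) - 3.8442)*exp(y)/(47.4721*exp(4*y) + 79.7862*exp(3*y) + 38.0715*exp(2*y) + 3.8214*exp(y) + 0.1089)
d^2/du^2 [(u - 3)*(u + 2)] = 2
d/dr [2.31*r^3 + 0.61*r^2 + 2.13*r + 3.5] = 6.93*r^2 + 1.22*r + 2.13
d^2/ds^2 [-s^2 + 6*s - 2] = -2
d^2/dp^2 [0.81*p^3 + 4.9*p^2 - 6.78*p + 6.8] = 4.86*p + 9.8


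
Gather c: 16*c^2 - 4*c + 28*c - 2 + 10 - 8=16*c^2 + 24*c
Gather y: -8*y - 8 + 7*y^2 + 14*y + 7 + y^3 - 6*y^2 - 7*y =y^3 + y^2 - y - 1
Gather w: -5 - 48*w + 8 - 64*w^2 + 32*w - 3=-64*w^2 - 16*w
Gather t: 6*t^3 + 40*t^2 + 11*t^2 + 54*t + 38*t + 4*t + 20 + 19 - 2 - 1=6*t^3 + 51*t^2 + 96*t + 36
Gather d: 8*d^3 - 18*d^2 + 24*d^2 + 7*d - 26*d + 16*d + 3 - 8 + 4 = 8*d^3 + 6*d^2 - 3*d - 1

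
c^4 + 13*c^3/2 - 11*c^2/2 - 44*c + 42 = (c - 2)*(c - 1)*(c + 7/2)*(c + 6)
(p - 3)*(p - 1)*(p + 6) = p^3 + 2*p^2 - 21*p + 18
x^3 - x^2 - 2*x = x*(x - 2)*(x + 1)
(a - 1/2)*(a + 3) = a^2 + 5*a/2 - 3/2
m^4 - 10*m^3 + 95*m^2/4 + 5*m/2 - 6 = (m - 6)*(m - 4)*(m - 1/2)*(m + 1/2)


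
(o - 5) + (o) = 2*o - 5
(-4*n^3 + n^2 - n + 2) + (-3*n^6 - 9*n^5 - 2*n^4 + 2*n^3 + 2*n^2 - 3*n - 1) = -3*n^6 - 9*n^5 - 2*n^4 - 2*n^3 + 3*n^2 - 4*n + 1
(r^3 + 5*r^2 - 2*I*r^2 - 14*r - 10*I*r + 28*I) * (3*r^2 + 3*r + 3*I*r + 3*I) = 3*r^5 + 18*r^4 - 3*I*r^4 - 21*r^3 - 18*I*r^3 - 6*r^2 + 27*I*r^2 - 54*r + 42*I*r - 84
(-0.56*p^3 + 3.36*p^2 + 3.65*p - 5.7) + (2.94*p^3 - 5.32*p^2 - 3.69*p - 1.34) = 2.38*p^3 - 1.96*p^2 - 0.04*p - 7.04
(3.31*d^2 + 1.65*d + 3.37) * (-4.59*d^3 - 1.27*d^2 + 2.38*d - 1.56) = -15.1929*d^5 - 11.7772*d^4 - 9.686*d^3 - 5.5165*d^2 + 5.4466*d - 5.2572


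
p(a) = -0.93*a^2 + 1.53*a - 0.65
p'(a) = 1.53 - 1.86*a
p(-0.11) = -0.83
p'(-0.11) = 1.73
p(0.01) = -0.63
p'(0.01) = 1.51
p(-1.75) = -6.18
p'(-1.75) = 4.78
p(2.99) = -4.39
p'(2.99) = -4.03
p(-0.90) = -2.78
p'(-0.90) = 3.20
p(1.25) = -0.19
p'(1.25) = -0.80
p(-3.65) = -18.62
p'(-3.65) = 8.32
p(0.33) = -0.25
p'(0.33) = 0.92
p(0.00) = -0.65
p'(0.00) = 1.53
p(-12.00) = -152.93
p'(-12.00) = 23.85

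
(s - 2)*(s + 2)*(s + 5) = s^3 + 5*s^2 - 4*s - 20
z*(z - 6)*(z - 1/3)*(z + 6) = z^4 - z^3/3 - 36*z^2 + 12*z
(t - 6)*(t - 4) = t^2 - 10*t + 24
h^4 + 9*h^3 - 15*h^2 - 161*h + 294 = (h - 3)*(h - 2)*(h + 7)^2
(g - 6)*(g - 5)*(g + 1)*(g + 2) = g^4 - 8*g^3 - g^2 + 68*g + 60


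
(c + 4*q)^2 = c^2 + 8*c*q + 16*q^2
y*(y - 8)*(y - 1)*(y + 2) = y^4 - 7*y^3 - 10*y^2 + 16*y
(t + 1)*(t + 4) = t^2 + 5*t + 4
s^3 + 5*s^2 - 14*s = s*(s - 2)*(s + 7)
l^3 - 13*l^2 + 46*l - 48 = (l - 8)*(l - 3)*(l - 2)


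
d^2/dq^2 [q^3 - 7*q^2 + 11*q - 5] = 6*q - 14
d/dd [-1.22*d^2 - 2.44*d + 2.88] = -2.44*d - 2.44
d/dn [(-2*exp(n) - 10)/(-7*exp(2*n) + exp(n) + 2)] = 2*(-(exp(n) + 5)*(14*exp(n) - 1) + 7*exp(2*n) - exp(n) - 2)*exp(n)/(-7*exp(2*n) + exp(n) + 2)^2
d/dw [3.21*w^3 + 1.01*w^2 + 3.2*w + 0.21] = 9.63*w^2 + 2.02*w + 3.2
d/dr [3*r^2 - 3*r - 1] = 6*r - 3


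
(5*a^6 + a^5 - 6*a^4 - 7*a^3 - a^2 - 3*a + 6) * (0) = 0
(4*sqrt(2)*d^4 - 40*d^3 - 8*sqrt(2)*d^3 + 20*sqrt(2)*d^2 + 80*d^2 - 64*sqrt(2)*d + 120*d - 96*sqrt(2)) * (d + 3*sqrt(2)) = 4*sqrt(2)*d^5 - 16*d^4 - 8*sqrt(2)*d^4 - 100*sqrt(2)*d^3 + 32*d^3 + 240*d^2 + 176*sqrt(2)*d^2 - 384*d + 264*sqrt(2)*d - 576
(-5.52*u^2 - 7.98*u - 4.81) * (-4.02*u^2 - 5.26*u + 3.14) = 22.1904*u^4 + 61.1148*u^3 + 43.9782*u^2 + 0.243399999999994*u - 15.1034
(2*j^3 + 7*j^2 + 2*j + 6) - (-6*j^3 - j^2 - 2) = 8*j^3 + 8*j^2 + 2*j + 8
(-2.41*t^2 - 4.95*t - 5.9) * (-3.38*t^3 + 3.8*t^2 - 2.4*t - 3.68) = 8.1458*t^5 + 7.573*t^4 + 6.916*t^3 - 1.6712*t^2 + 32.376*t + 21.712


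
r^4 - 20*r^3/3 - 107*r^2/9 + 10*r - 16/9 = (r - 8)*(r - 1/3)^2*(r + 2)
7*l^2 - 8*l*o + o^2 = (-7*l + o)*(-l + o)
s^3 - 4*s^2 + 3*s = s*(s - 3)*(s - 1)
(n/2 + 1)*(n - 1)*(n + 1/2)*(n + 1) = n^4/2 + 5*n^3/4 - 5*n/4 - 1/2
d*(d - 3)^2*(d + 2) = d^4 - 4*d^3 - 3*d^2 + 18*d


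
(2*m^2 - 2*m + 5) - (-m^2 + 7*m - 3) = 3*m^2 - 9*m + 8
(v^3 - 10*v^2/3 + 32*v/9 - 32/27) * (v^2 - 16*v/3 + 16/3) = v^5 - 26*v^4/3 + 80*v^3/3 - 1024*v^2/27 + 2048*v/81 - 512/81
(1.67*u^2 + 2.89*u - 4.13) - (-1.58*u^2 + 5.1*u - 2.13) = 3.25*u^2 - 2.21*u - 2.0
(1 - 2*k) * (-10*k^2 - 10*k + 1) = 20*k^3 + 10*k^2 - 12*k + 1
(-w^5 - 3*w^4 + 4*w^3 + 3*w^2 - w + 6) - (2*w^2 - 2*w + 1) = -w^5 - 3*w^4 + 4*w^3 + w^2 + w + 5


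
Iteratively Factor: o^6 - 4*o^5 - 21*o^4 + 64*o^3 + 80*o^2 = (o + 1)*(o^5 - 5*o^4 - 16*o^3 + 80*o^2) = o*(o + 1)*(o^4 - 5*o^3 - 16*o^2 + 80*o) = o*(o - 5)*(o + 1)*(o^3 - 16*o) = o*(o - 5)*(o + 1)*(o + 4)*(o^2 - 4*o) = o^2*(o - 5)*(o + 1)*(o + 4)*(o - 4)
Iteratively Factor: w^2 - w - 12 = (w - 4)*(w + 3)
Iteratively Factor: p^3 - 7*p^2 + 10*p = (p - 5)*(p^2 - 2*p) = p*(p - 5)*(p - 2)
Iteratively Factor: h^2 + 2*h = (h)*(h + 2)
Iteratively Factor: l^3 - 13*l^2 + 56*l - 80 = (l - 4)*(l^2 - 9*l + 20) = (l - 5)*(l - 4)*(l - 4)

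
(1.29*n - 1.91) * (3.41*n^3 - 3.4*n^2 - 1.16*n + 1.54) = 4.3989*n^4 - 10.8991*n^3 + 4.9976*n^2 + 4.2022*n - 2.9414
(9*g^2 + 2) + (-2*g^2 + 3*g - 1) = 7*g^2 + 3*g + 1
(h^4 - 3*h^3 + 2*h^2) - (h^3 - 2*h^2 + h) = h^4 - 4*h^3 + 4*h^2 - h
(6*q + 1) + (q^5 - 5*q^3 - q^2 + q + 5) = q^5 - 5*q^3 - q^2 + 7*q + 6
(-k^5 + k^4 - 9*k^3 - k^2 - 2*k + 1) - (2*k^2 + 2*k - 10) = -k^5 + k^4 - 9*k^3 - 3*k^2 - 4*k + 11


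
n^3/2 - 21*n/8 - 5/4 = (n/2 + 1)*(n - 5/2)*(n + 1/2)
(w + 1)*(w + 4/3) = w^2 + 7*w/3 + 4/3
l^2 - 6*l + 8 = (l - 4)*(l - 2)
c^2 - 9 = (c - 3)*(c + 3)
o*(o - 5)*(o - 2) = o^3 - 7*o^2 + 10*o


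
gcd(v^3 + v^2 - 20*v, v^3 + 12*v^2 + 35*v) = v^2 + 5*v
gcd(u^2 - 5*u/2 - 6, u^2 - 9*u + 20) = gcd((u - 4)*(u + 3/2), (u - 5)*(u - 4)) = u - 4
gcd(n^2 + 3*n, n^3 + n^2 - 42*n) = n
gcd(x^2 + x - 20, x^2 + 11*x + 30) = x + 5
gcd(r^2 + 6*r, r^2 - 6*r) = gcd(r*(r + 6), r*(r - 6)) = r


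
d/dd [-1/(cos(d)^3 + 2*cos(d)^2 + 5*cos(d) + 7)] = (3*sin(d)^2 - 4*cos(d) - 8)*sin(d)/(cos(d)^3 + 2*cos(d)^2 + 5*cos(d) + 7)^2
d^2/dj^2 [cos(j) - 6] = -cos(j)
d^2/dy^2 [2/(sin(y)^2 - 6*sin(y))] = 4*(-2*sin(y) + 9 - 15/sin(y) - 18/sin(y)^2 + 36/sin(y)^3)/(sin(y) - 6)^3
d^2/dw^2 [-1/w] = -2/w^3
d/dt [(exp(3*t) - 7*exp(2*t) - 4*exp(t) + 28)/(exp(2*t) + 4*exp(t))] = (exp(4*t) + 8*exp(3*t) - 24*exp(2*t) - 56*exp(t) - 112)*exp(-t)/(exp(2*t) + 8*exp(t) + 16)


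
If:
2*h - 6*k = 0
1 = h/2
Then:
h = 2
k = 2/3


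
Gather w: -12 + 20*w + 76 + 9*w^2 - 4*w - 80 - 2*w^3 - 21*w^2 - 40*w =-2*w^3 - 12*w^2 - 24*w - 16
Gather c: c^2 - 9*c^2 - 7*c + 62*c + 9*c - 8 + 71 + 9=-8*c^2 + 64*c + 72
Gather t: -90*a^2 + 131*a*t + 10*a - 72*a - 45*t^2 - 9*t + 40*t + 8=-90*a^2 - 62*a - 45*t^2 + t*(131*a + 31) + 8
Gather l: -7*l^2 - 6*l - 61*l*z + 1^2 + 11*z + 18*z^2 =-7*l^2 + l*(-61*z - 6) + 18*z^2 + 11*z + 1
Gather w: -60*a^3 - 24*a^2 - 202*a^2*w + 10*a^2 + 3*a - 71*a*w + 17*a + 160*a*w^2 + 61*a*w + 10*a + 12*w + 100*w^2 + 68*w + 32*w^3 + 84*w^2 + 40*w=-60*a^3 - 14*a^2 + 30*a + 32*w^3 + w^2*(160*a + 184) + w*(-202*a^2 - 10*a + 120)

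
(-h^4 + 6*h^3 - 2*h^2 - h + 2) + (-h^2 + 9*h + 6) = -h^4 + 6*h^3 - 3*h^2 + 8*h + 8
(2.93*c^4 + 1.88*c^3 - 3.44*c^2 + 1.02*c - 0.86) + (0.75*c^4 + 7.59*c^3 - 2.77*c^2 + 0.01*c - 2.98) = 3.68*c^4 + 9.47*c^3 - 6.21*c^2 + 1.03*c - 3.84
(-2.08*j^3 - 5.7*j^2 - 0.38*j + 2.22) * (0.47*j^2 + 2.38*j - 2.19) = -0.9776*j^5 - 7.6294*j^4 - 9.1894*j^3 + 12.622*j^2 + 6.1158*j - 4.8618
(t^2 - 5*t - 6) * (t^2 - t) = t^4 - 6*t^3 - t^2 + 6*t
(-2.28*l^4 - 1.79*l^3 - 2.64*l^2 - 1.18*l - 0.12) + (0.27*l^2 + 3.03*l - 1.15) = -2.28*l^4 - 1.79*l^3 - 2.37*l^2 + 1.85*l - 1.27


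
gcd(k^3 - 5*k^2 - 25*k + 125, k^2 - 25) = k^2 - 25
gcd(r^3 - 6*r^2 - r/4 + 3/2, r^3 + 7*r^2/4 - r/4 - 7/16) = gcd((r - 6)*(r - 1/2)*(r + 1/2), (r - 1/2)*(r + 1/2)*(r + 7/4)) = r^2 - 1/4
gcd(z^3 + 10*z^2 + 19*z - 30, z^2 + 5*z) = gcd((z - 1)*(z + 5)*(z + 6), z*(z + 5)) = z + 5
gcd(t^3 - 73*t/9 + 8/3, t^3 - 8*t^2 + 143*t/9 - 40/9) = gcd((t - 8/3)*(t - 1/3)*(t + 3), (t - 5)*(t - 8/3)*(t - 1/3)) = t^2 - 3*t + 8/9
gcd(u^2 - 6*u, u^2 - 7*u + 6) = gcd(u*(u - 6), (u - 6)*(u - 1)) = u - 6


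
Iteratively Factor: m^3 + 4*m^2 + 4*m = (m + 2)*(m^2 + 2*m) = (m + 2)^2*(m)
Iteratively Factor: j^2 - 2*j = (j - 2)*(j)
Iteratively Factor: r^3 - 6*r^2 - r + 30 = (r - 5)*(r^2 - r - 6) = (r - 5)*(r + 2)*(r - 3)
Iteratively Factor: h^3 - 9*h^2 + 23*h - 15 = (h - 3)*(h^2 - 6*h + 5) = (h - 3)*(h - 1)*(h - 5)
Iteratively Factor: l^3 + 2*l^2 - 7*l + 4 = (l + 4)*(l^2 - 2*l + 1) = (l - 1)*(l + 4)*(l - 1)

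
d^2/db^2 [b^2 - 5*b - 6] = 2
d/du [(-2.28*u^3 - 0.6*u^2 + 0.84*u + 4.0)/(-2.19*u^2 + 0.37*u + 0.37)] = (4.9932*u^4 - 1.6872*u^3 - 0.913199999999999*u^2 + 17.076*u - 1.1692)/(4.7961*u^4 - 1.6206*u^3 - 1.4837*u^2 + 0.2738*u + 0.1369)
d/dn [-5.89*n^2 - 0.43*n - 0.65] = -11.78*n - 0.43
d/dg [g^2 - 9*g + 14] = 2*g - 9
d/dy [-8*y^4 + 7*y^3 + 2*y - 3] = -32*y^3 + 21*y^2 + 2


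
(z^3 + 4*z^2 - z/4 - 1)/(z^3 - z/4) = (z + 4)/z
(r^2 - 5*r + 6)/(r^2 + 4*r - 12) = (r - 3)/(r + 6)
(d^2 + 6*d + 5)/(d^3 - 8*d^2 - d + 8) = (d + 5)/(d^2 - 9*d + 8)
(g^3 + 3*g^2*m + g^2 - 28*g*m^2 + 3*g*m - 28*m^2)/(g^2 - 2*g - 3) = (g^2 + 3*g*m - 28*m^2)/(g - 3)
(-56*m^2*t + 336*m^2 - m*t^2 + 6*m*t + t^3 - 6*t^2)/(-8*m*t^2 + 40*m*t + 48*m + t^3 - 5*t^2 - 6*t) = (7*m + t)/(t + 1)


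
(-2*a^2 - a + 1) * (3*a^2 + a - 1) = -6*a^4 - 5*a^3 + 4*a^2 + 2*a - 1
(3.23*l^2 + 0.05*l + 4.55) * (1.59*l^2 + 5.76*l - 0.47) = 5.1357*l^4 + 18.6843*l^3 + 6.0044*l^2 + 26.1845*l - 2.1385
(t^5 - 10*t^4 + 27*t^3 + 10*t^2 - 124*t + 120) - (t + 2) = t^5 - 10*t^4 + 27*t^3 + 10*t^2 - 125*t + 118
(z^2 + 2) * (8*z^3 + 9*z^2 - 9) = 8*z^5 + 9*z^4 + 16*z^3 + 9*z^2 - 18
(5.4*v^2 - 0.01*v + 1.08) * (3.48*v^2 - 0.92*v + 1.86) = 18.792*v^4 - 5.0028*v^3 + 13.8116*v^2 - 1.0122*v + 2.0088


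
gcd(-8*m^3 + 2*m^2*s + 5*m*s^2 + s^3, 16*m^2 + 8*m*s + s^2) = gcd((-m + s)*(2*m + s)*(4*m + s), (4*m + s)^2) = 4*m + s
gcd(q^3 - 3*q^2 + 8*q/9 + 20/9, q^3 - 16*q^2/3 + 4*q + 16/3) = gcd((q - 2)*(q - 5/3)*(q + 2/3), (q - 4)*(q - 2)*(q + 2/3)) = q^2 - 4*q/3 - 4/3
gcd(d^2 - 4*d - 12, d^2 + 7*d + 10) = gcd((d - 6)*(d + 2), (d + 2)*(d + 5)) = d + 2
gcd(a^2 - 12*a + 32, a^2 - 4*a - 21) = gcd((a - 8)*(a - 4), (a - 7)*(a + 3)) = 1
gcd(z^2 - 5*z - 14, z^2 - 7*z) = z - 7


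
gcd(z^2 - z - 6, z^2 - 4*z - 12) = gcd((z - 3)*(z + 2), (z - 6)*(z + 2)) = z + 2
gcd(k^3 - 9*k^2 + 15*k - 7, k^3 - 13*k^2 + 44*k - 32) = k - 1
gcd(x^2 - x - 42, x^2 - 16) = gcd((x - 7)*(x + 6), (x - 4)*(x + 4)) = 1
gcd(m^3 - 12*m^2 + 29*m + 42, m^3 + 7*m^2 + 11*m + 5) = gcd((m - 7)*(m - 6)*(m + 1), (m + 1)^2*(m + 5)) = m + 1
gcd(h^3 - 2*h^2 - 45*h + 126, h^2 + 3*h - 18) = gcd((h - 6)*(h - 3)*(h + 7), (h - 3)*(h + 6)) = h - 3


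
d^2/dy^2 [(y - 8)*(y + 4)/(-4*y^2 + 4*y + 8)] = 3*(y^3 + 30*y^2 - 24*y + 28)/(2*(y^6 - 3*y^5 - 3*y^4 + 11*y^3 + 6*y^2 - 12*y - 8))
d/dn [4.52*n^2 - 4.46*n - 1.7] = 9.04*n - 4.46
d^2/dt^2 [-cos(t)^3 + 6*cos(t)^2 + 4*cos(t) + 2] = -13*cos(t)/4 - 12*cos(2*t) + 9*cos(3*t)/4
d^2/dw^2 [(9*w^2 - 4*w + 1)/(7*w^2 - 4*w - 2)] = 14*(8*w^3 + 75*w^2 - 36*w + 14)/(343*w^6 - 588*w^5 + 42*w^4 + 272*w^3 - 12*w^2 - 48*w - 8)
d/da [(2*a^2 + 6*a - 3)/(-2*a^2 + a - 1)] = (14*a^2 - 16*a - 3)/(4*a^4 - 4*a^3 + 5*a^2 - 2*a + 1)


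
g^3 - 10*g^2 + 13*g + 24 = (g - 8)*(g - 3)*(g + 1)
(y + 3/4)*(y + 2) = y^2 + 11*y/4 + 3/2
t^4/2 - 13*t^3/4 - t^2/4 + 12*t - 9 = (t/2 + 1)*(t - 6)*(t - 3/2)*(t - 1)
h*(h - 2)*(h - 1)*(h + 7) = h^4 + 4*h^3 - 19*h^2 + 14*h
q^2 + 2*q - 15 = (q - 3)*(q + 5)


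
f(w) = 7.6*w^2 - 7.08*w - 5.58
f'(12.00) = 175.32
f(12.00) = 1003.86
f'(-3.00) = -52.68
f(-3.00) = 84.06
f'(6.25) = 87.92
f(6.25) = 247.04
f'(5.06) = 69.83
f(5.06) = 153.18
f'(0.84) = 5.69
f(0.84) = -6.16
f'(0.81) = 5.23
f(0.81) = -6.33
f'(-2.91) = -51.31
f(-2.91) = 79.38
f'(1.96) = 22.71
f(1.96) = 9.74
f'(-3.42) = -59.06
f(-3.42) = 107.53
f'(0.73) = 4.02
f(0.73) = -6.70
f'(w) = 15.2*w - 7.08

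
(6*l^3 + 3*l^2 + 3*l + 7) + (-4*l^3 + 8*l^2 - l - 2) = 2*l^3 + 11*l^2 + 2*l + 5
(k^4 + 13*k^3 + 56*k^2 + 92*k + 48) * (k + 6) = k^5 + 19*k^4 + 134*k^3 + 428*k^2 + 600*k + 288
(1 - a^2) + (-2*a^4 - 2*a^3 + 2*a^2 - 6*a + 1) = -2*a^4 - 2*a^3 + a^2 - 6*a + 2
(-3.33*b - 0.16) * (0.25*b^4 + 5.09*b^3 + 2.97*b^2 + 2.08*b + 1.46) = -0.8325*b^5 - 16.9897*b^4 - 10.7045*b^3 - 7.4016*b^2 - 5.1946*b - 0.2336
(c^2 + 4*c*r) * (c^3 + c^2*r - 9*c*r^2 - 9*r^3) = c^5 + 5*c^4*r - 5*c^3*r^2 - 45*c^2*r^3 - 36*c*r^4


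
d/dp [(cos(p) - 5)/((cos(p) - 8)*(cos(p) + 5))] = (cos(p)^2 - 10*cos(p) + 55)*sin(p)/((cos(p) - 8)^2*(cos(p) + 5)^2)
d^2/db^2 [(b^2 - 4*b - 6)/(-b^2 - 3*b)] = 2*(7*b^3 + 18*b^2 + 54*b + 54)/(b^3*(b^3 + 9*b^2 + 27*b + 27))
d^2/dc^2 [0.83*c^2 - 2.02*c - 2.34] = 1.66000000000000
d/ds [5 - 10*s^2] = -20*s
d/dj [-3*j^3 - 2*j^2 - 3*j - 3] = -9*j^2 - 4*j - 3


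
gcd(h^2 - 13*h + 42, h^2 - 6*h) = h - 6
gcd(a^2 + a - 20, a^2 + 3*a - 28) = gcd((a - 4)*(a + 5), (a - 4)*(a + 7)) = a - 4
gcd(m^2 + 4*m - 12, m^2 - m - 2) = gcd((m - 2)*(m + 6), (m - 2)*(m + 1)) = m - 2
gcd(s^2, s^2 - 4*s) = s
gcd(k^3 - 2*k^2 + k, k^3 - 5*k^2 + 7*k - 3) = k^2 - 2*k + 1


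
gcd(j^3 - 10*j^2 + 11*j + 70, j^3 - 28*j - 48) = j + 2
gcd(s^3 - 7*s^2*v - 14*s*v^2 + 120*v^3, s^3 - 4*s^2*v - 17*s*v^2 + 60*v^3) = s^2 - s*v - 20*v^2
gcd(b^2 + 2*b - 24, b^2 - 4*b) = b - 4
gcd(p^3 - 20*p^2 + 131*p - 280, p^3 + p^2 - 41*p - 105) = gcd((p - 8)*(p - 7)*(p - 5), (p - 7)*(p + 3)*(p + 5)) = p - 7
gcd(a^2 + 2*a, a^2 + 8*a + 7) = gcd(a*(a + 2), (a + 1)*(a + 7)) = 1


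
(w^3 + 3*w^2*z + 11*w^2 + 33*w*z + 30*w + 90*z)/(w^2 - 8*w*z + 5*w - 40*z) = (-w^2 - 3*w*z - 6*w - 18*z)/(-w + 8*z)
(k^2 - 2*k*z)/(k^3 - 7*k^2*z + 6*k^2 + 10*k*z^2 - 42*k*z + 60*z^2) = k/(k^2 - 5*k*z + 6*k - 30*z)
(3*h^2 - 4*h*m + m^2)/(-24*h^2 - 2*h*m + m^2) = (-3*h^2 + 4*h*m - m^2)/(24*h^2 + 2*h*m - m^2)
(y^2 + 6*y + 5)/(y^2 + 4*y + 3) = (y + 5)/(y + 3)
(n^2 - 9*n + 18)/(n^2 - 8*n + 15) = (n - 6)/(n - 5)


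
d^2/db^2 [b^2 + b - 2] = 2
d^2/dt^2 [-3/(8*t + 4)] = -6/(2*t + 1)^3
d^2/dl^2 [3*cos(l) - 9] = -3*cos(l)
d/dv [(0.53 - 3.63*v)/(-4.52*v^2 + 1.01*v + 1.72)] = (-16.4076*v^2 + 4.7912*v - 6.7789)/(20.4304*v^4 - 9.1304*v^3 - 14.5287*v^2 + 3.4744*v + 2.9584)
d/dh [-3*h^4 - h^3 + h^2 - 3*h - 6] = -12*h^3 - 3*h^2 + 2*h - 3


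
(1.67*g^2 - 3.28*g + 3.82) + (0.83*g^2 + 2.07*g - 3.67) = 2.5*g^2 - 1.21*g + 0.15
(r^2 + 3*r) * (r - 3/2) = r^3 + 3*r^2/2 - 9*r/2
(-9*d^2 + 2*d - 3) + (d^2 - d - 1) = -8*d^2 + d - 4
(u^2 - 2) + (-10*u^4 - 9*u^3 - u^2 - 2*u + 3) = -10*u^4 - 9*u^3 - 2*u + 1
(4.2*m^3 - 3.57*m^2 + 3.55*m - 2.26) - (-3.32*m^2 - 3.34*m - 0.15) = 4.2*m^3 - 0.25*m^2 + 6.89*m - 2.11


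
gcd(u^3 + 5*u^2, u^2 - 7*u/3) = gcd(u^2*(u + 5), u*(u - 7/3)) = u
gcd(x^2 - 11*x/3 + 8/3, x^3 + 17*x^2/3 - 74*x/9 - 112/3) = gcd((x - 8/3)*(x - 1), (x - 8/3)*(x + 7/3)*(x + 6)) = x - 8/3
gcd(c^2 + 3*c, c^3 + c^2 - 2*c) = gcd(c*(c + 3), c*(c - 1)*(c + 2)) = c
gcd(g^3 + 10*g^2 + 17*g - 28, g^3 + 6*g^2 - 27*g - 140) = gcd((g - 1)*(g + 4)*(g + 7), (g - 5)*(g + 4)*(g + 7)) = g^2 + 11*g + 28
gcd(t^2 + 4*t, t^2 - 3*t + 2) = 1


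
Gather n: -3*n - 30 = -3*n - 30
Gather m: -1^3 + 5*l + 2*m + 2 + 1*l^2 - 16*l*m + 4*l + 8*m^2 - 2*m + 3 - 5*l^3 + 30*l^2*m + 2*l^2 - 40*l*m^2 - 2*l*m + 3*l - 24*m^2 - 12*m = -5*l^3 + 3*l^2 + 12*l + m^2*(-40*l - 16) + m*(30*l^2 - 18*l - 12) + 4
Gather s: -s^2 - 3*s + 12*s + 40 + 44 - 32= -s^2 + 9*s + 52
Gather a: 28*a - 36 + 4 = 28*a - 32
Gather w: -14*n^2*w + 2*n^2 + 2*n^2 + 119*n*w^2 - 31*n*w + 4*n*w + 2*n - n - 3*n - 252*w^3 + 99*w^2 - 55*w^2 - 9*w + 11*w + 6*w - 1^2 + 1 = 4*n^2 - 2*n - 252*w^3 + w^2*(119*n + 44) + w*(-14*n^2 - 27*n + 8)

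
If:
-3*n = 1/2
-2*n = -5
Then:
No Solution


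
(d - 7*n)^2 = d^2 - 14*d*n + 49*n^2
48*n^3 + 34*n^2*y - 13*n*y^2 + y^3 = (-8*n + y)*(-6*n + y)*(n + y)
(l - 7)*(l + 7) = l^2 - 49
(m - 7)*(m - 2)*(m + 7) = m^3 - 2*m^2 - 49*m + 98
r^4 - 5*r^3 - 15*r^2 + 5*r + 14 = (r - 7)*(r - 1)*(r + 1)*(r + 2)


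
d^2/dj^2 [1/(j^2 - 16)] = 2*(3*j^2 + 16)/(j^2 - 16)^3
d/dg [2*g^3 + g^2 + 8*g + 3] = 6*g^2 + 2*g + 8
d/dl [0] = 0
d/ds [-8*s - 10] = -8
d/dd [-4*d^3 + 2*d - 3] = 2 - 12*d^2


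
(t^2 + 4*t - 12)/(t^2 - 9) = (t^2 + 4*t - 12)/(t^2 - 9)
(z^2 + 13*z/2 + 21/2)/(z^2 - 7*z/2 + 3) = (2*z^2 + 13*z + 21)/(2*z^2 - 7*z + 6)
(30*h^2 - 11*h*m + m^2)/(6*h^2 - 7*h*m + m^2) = (5*h - m)/(h - m)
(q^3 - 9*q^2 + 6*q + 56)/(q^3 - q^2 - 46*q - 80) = (q^2 - 11*q + 28)/(q^2 - 3*q - 40)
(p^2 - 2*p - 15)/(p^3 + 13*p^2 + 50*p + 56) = (p^2 - 2*p - 15)/(p^3 + 13*p^2 + 50*p + 56)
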